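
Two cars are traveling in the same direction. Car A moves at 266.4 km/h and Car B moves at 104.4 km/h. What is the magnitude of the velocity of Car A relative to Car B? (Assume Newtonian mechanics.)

v_rel = |v_A - v_B| = |266.4 - 104.4| = 162.0 km/h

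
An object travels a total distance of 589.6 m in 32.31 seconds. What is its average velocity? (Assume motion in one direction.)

v_avg = Δd / Δt = 589.6 / 32.31 = 18.25 m/s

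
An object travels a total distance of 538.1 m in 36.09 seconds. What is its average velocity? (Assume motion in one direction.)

v_avg = Δd / Δt = 538.1 / 36.09 = 14.91 m/s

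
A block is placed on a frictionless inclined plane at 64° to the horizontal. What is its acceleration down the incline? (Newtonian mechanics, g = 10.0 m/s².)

a = g sin(θ) = 10.0 × sin(64°) = 10.0 × 0.8988 = 8.99 m/s²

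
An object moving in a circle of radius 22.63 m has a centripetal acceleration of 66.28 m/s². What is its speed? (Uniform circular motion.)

v = √(a_c × r) = √(66.28 × 22.63) = 38.73 m/s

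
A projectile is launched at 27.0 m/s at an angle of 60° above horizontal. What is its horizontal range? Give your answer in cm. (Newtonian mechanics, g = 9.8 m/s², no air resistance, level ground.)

R = v₀² × sin(2θ) / g = 27.0² × sin(2 × 60°) / 9.8 = 729.0 × 0.866025 / 9.8 = 64.4217 m
R = 64.4217 m / 0.01 = 6442 cm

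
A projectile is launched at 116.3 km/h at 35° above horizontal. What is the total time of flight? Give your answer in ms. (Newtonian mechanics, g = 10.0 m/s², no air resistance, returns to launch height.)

v₀ = 116.3 km/h × 0.2777777777777778 = 32.3056 m/s
T = 2 × v₀ × sin(θ) / g = 2 × 32.3056 × sin(35°) / 10.0 = 2 × 32.3056 × 0.573576 / 10.0 = 3.70594 s
T = 3.70594 s / 0.001 = 3706 ms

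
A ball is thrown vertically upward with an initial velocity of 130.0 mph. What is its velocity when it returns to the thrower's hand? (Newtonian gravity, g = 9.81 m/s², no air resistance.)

By conservation of energy (no air resistance), the ball returns to the throw height with the same speed as launch, but directed downward.
|v_ground| = v₀ = 130.0 mph
v_ground = 130.0 mph (downward)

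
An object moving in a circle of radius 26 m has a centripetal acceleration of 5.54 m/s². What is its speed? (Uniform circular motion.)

v = √(a_c × r) = √(5.54 × 26) = 12.0 m/s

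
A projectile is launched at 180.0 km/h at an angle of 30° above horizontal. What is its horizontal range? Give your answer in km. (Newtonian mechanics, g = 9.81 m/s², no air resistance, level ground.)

v₀ = 180.0 km/h × 0.2777777777777778 = 50.0 m/s
R = v₀² × sin(2θ) / g = 50.0² × sin(2 × 30°) / 9.81 = 2500.0 × 0.866025 / 9.81 = 220.7 m
R = 220.7 m / 1000.0 = 0.2207 km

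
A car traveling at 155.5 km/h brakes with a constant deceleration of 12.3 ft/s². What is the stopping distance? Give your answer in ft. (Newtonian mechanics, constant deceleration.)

v₀ = 155.5 km/h × 0.2777777777777778 = 43.1944 m/s
a = 12.3 ft/s² × 0.3048 = 3.74904 m/s²
d = v₀² / (2a) = 43.1944² / (2 × 3.74904) = 1865.76 / 7.49808 = 248.832 m
d = 248.832 m / 0.3048 = 816.4 ft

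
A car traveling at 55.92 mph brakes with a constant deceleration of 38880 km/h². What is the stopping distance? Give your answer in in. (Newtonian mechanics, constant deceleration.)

v₀ = 55.92 mph × 0.44704 = 24.9985 m/s
a = 38880 km/h² × 7.716049382716049e-05 = 3.0 m/s²
d = v₀² / (2a) = 24.9985² / (2 × 3.0) = 624.925 / 6.0 = 104.154 m
d = 104.154 m / 0.0254 = 4101 in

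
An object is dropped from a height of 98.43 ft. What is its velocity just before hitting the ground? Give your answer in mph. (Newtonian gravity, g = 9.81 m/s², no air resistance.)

h = 98.43 ft × 0.3048 = 30.0015 m
v = √(2gh) = √(2 × 9.81 × 30.0015) = 24.2617 m/s
v = 24.2617 m/s / 0.44704 = 54.27 mph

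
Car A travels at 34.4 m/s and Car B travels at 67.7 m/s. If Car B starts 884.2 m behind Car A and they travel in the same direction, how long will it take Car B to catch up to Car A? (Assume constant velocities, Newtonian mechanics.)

Relative speed: v_rel = 67.7 - 34.4 = 33.3 m/s
Time to catch: t = d₀/v_rel = 884.2/33.3 = 26.55 s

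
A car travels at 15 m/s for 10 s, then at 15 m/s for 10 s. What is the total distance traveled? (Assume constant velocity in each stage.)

d₁ = v₁t₁ = 15 × 10 = 150 m
d₂ = v₂t₂ = 15 × 10 = 150 m
d_total = 150 + 150 = 300 m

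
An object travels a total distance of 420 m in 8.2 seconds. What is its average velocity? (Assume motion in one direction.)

v_avg = Δd / Δt = 420 / 8.2 = 51.22 m/s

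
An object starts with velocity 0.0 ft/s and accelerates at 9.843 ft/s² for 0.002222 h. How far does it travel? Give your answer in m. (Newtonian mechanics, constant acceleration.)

v₀ = 0.0 ft/s × 0.3048 = 0.0 m/s
a = 9.843 ft/s² × 0.3048 = 3.00015 m/s²
t = 0.002222 h × 3600.0 = 7.9992 s
d = v₀ × t + ½ × a × t² = 0.0 × 7.9992 + 0.5 × 3.00015 × 7.9992² = 95.99 m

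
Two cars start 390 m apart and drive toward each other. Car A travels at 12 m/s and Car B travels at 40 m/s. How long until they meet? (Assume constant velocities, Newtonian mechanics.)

Combined speed: v_combined = 12 + 40 = 52 m/s
Time to meet: t = d/v_combined = 390/52 = 7.5 s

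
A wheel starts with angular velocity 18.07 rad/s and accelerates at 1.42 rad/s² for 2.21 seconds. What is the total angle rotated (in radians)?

θ = ω₀t + ½αt² = 18.07×2.21 + ½×1.42×2.21² = 43.4 rad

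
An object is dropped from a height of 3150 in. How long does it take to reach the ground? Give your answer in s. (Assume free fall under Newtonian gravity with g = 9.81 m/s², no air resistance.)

h = 3150 in × 0.0254 = 80.01 m
t = √(2h/g) = √(2 × 80.01 / 9.81) = 4.039 s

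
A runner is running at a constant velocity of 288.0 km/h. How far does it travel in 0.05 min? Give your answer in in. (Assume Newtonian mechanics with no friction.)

v = 288.0 km/h × 0.2777777777777778 = 80.0 m/s
t = 0.05 min × 60.0 = 3.0 s
d = v × t = 80.0 × 3.0 = 240.0 m
d = 240.0 m / 0.0254 = 9449 in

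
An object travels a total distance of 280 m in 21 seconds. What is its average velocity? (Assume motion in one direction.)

v_avg = Δd / Δt = 280 / 21 = 13.33 m/s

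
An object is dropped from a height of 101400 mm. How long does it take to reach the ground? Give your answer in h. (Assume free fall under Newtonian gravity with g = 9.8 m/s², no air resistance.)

h = 101400 mm × 0.001 = 101.4 m
t = √(2h/g) = √(2 × 101.4 / 9.8) = 4.54905 s
t = 4.54905 s / 3600.0 = 0.001264 h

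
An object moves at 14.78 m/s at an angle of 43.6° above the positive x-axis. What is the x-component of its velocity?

vₓ = v cos(θ) = 14.78 × cos(43.6°) = 10.7 m/s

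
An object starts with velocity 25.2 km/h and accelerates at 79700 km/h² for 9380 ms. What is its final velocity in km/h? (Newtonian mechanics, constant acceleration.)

v₀ = 25.2 km/h × 0.2777777777777778 = 7.0 m/s
a = 79700 km/h² × 7.716049382716049e-05 = 6.14969 m/s²
t = 9380 ms × 0.001 = 9.38 s
v = v₀ + a × t = 7.0 + 6.14969 × 9.38 = 64.6841 m/s
v = 64.6841 m/s / 0.2777777777777778 = 232.9 km/h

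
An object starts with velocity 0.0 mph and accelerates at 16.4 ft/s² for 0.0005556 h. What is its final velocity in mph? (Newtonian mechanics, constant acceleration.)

v₀ = 0.0 mph × 0.44704 = 0.0 m/s
a = 16.4 ft/s² × 0.3048 = 4.99872 m/s²
t = 0.0005556 h × 3600.0 = 2.00016 s
v = v₀ + a × t = 0.0 + 4.99872 × 2.00016 = 9.99824 m/s
v = 9.99824 m/s / 0.44704 = 22.37 mph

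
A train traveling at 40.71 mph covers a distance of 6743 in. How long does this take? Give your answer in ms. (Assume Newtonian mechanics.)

d = 6743 in × 0.0254 = 171.272 m
v = 40.71 mph × 0.44704 = 18.199 m/s
t = d / v = 171.272 / 18.199 = 9.41107 s
t = 9.41107 s / 0.001 = 9411 ms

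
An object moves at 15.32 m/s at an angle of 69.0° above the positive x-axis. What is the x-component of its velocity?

vₓ = v cos(θ) = 15.32 × cos(69.0°) = 5.49 m/s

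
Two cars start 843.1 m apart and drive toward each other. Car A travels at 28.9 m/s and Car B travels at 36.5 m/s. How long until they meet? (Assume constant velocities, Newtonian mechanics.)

Combined speed: v_combined = 28.9 + 36.5 = 65.4 m/s
Time to meet: t = d/v_combined = 843.1/65.4 = 12.89 s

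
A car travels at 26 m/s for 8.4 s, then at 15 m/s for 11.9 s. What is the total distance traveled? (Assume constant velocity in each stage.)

d₁ = v₁t₁ = 26 × 8.4 = 218.4 m
d₂ = v₂t₂ = 15 × 11.9 = 178.5 m
d_total = 218.4 + 178.5 = 396.9 m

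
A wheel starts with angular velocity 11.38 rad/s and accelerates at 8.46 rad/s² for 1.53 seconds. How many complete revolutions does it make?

θ = ω₀t + ½αt² = 11.38×1.53 + ½×8.46×1.53² = 27.313407 rad
Total revolutions = θ/(2π) = 27.313407/(2π) = 4.35
Complete revolutions = ⌊4.35⌋ = 4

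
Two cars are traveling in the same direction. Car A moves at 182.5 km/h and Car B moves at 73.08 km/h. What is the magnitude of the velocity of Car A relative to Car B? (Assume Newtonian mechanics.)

v_rel = |v_A - v_B| = |182.5 - 73.08| = 109.42 km/h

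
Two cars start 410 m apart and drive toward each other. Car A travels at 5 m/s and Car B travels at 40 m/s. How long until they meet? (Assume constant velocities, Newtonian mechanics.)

Combined speed: v_combined = 5 + 40 = 45 m/s
Time to meet: t = d/v_combined = 410/45 = 9.11 s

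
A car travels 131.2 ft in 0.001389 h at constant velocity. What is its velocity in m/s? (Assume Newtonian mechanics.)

d = 131.2 ft × 0.3048 = 39.9898 m
t = 0.001389 h × 3600.0 = 5.0004 s
v = d / t = 39.9898 / 5.0004 = 7.997 m/s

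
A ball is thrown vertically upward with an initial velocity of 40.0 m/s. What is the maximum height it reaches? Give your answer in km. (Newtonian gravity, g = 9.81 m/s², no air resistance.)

h_max = v₀² / (2g) = 40.0² / (2 × 9.81) = 1600.0 / 19.62 = 81.5494 m
h_max = 81.5494 m / 1000.0 = 0.08155 km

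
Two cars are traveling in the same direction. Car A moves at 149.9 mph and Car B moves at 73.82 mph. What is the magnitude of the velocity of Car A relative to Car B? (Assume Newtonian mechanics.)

v_rel = |v_A - v_B| = |149.9 - 73.82| = 76.08 mph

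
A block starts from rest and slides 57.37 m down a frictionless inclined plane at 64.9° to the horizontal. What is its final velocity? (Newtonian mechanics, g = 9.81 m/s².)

a = g sin(θ) = 9.81 × sin(64.9°) = 8.8836 m/s²
v = √(2ad) = √(2 × 8.8836 × 57.37) = 31.93 m/s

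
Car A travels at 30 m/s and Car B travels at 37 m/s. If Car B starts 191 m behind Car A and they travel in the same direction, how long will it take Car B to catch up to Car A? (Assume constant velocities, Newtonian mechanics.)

Relative speed: v_rel = 37 - 30 = 7 m/s
Time to catch: t = d₀/v_rel = 191/7 = 27.29 s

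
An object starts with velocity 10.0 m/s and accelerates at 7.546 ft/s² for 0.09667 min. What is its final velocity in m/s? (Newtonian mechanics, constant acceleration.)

a = 7.546 ft/s² × 0.3048 = 2.30002 m/s²
t = 0.09667 min × 60.0 = 5.8002 s
v = v₀ + a × t = 10.0 + 2.30002 × 5.8002 = 23.34 m/s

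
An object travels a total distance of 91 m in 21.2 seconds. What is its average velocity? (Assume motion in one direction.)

v_avg = Δd / Δt = 91 / 21.2 = 4.29 m/s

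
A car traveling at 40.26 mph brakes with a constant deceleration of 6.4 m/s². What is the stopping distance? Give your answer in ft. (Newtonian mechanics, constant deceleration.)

v₀ = 40.26 mph × 0.44704 = 17.9978 m/s
d = v₀² / (2a) = 17.9978² / (2 × 6.4) = 323.921 / 12.8 = 25.3063 m
d = 25.3063 m / 0.3048 = 83.03 ft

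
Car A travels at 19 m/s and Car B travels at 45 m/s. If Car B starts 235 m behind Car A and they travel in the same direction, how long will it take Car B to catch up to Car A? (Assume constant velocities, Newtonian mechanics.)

Relative speed: v_rel = 45 - 19 = 26 m/s
Time to catch: t = d₀/v_rel = 235/26 = 9.04 s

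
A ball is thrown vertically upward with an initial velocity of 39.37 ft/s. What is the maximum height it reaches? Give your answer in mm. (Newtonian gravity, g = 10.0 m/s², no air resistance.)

v₀ = 39.37 ft/s × 0.3048 = 12.0 m/s
h_max = v₀² / (2g) = 12.0² / (2 × 10.0) = 144.0 / 20.0 = 7.2 m
h_max = 7.2 m / 0.001 = 7200 mm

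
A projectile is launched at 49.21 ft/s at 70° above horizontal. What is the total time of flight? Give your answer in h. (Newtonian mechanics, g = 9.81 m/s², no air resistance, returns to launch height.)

v₀ = 49.21 ft/s × 0.3048 = 14.9992 m/s
T = 2 × v₀ × sin(θ) / g = 2 × 14.9992 × sin(70°) / 9.81 = 2 × 14.9992 × 0.939693 / 9.81 = 2.87353 s
T = 2.87353 s / 3600.0 = 0.0007982 h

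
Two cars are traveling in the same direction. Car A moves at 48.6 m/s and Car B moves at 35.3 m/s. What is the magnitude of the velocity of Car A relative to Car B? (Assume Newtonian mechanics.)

v_rel = |v_A - v_B| = |48.6 - 35.3| = 13.3 m/s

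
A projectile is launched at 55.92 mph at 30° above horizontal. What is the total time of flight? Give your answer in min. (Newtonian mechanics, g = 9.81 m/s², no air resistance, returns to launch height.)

v₀ = 55.92 mph × 0.44704 = 24.9985 m/s
T = 2 × v₀ × sin(θ) / g = 2 × 24.9985 × sin(30°) / 9.81 = 2 × 24.9985 × 0.5 / 9.81 = 2.54827 s
T = 2.54827 s / 60.0 = 0.04247 min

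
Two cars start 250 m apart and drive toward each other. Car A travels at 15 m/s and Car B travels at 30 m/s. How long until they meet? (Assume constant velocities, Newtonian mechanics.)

Combined speed: v_combined = 15 + 30 = 45 m/s
Time to meet: t = d/v_combined = 250/45 = 5.56 s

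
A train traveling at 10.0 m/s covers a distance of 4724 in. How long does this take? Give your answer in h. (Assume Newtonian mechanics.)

d = 4724 in × 0.0254 = 119.99 m
t = d / v = 119.99 / 10.0 = 11.999 s
t = 11.999 s / 3600.0 = 0.003333 h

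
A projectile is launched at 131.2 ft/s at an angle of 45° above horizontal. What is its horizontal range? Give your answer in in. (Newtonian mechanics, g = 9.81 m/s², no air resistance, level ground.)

v₀ = 131.2 ft/s × 0.3048 = 39.9898 m/s
R = v₀² × sin(2θ) / g = 39.9898² × sin(2 × 45°) / 9.81 = 1599.18 × 1.0 / 9.81 = 163.015 m
R = 163.015 m / 0.0254 = 6418 in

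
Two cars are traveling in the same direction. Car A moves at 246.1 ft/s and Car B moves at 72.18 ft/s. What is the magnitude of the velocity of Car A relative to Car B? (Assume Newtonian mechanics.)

v_rel = |v_A - v_B| = |246.1 - 72.18| = 173.92 ft/s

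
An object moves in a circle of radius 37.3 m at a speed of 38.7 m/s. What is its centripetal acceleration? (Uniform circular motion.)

a_c = v²/r = 38.7²/37.3 = 1497.69/37.3 = 40.15 m/s²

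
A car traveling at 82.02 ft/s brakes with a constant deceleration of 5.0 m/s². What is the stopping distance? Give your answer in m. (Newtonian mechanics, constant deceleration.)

v₀ = 82.02 ft/s × 0.3048 = 24.9997 m/s
d = v₀² / (2a) = 24.9997² / (2 × 5.0) = 624.985 / 10.0 = 62.5 m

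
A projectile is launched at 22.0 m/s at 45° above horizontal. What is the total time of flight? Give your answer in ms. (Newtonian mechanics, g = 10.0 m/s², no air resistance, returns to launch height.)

T = 2 × v₀ × sin(θ) / g = 2 × 22.0 × sin(45°) / 10.0 = 2 × 22.0 × 0.707107 / 10.0 = 3.11127 s
T = 3.11127 s / 0.001 = 3111 ms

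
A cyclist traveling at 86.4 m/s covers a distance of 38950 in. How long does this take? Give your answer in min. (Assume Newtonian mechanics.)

d = 38950 in × 0.0254 = 989.33 m
t = d / v = 989.33 / 86.4 = 11.4506 s
t = 11.4506 s / 60.0 = 0.1908 min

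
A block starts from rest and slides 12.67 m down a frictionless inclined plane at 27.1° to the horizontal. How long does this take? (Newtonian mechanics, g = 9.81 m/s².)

a = g sin(θ) = 9.81 × sin(27.1°) = 4.4689 m/s²
t = √(2d/a) = √(2 × 12.67 / 4.4689) = 2.38 s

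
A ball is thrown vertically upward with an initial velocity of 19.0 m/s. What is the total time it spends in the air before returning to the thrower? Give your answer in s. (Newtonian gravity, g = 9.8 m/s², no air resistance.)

t_total = 2 × v₀ / g = 2 × 19.0 / 9.8 = 3.878 s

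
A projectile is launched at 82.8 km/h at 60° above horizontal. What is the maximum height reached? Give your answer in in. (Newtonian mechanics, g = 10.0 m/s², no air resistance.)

v₀ = 82.8 km/h × 0.2777777777777778 = 23.0 m/s
H = v₀² × sin²(θ) / (2g) = 23.0² × sin(60°)² / (2 × 10.0) = 529.0 × 0.75 / 20.0 = 19.8375 m
H = 19.8375 m / 0.0254 = 781.0 in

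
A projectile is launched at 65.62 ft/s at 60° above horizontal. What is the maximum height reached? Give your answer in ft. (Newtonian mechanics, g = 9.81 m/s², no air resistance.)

v₀ = 65.62 ft/s × 0.3048 = 20.001 m/s
H = v₀² × sin²(θ) / (2g) = 20.001² × sin(60°)² / (2 × 9.81) = 400.04 × 0.75 / 19.62 = 15.292 m
H = 15.292 m / 0.3048 = 50.17 ft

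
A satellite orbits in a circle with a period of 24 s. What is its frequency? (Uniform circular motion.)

f = 1/T = 1/24 = 0.0417 Hz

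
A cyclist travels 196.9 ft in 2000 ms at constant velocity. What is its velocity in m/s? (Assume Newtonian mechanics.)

d = 196.9 ft × 0.3048 = 60.0151 m
t = 2000 ms × 0.001 = 2.0 s
v = d / t = 60.0151 / 2.0 = 30.01 m/s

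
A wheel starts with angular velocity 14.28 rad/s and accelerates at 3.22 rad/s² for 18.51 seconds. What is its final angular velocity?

ω = ω₀ + αt = 14.28 + 3.22 × 18.51 = 73.88 rad/s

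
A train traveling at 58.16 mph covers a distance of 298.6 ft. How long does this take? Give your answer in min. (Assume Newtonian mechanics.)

d = 298.6 ft × 0.3048 = 91.0133 m
v = 58.16 mph × 0.44704 = 25.9998 m/s
t = d / v = 91.0133 / 25.9998 = 3.50054 s
t = 3.50054 s / 60.0 = 0.05834 min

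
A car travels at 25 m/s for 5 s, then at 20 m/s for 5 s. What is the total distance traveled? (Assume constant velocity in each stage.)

d₁ = v₁t₁ = 25 × 5 = 125 m
d₂ = v₂t₂ = 20 × 5 = 100 m
d_total = 125 + 100 = 225 m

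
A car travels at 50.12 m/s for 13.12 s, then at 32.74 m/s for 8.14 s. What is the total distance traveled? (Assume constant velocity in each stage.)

d₁ = v₁t₁ = 50.12 × 13.12 = 657.5744 m
d₂ = v₂t₂ = 32.74 × 8.14 = 266.5036 m
d_total = 657.5744 + 266.5036 = 924.08 m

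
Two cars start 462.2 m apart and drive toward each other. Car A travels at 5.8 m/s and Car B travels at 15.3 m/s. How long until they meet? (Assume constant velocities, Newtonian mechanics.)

Combined speed: v_combined = 5.8 + 15.3 = 21.1 m/s
Time to meet: t = d/v_combined = 462.2/21.1 = 21.91 s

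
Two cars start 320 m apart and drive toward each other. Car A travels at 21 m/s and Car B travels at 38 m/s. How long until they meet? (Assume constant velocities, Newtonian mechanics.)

Combined speed: v_combined = 21 + 38 = 59 m/s
Time to meet: t = d/v_combined = 320/59 = 5.42 s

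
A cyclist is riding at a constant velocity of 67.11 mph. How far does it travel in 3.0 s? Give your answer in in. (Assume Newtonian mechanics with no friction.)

v = 67.11 mph × 0.44704 = 30.0009 m/s
d = v × t = 30.0009 × 3.0 = 90.0027 m
d = 90.0027 m / 0.0254 = 3543 in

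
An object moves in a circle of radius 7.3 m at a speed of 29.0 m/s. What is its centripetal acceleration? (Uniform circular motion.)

a_c = v²/r = 29.0²/7.3 = 841.0/7.3 = 115.21 m/s²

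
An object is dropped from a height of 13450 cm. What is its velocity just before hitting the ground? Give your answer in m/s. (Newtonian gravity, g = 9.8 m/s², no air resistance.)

h = 13450 cm × 0.01 = 134.5 m
v = √(2gh) = √(2 × 9.8 × 134.5) = 51.34 m/s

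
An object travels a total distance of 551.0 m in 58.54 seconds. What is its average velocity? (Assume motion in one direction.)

v_avg = Δd / Δt = 551.0 / 58.54 = 9.41 m/s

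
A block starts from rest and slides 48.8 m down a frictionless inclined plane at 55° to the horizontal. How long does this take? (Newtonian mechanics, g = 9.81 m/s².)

a = g sin(θ) = 9.81 × sin(55°) = 8.0359 m/s²
t = √(2d/a) = √(2 × 48.8 / 8.0359) = 3.49 s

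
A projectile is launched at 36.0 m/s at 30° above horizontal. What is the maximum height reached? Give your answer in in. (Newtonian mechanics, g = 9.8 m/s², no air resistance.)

H = v₀² × sin²(θ) / (2g) = 36.0² × sin(30°)² / (2 × 9.8) = 1296.0 × 0.25 / 19.6 = 16.5306 m
H = 16.5306 m / 0.0254 = 650.8 in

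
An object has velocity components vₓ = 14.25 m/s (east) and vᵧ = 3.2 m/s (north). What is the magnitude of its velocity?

|v| = √(vₓ² + vᵧ²) = √(14.25² + 3.2²) = √(213.3025) = 14.6 m/s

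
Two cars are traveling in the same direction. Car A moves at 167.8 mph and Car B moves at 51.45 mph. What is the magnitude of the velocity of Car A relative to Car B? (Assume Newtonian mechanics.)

v_rel = |v_A - v_B| = |167.8 - 51.45| = 116.35 mph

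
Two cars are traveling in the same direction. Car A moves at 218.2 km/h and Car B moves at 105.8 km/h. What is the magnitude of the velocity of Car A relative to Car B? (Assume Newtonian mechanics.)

v_rel = |v_A - v_B| = |218.2 - 105.8| = 112.4 km/h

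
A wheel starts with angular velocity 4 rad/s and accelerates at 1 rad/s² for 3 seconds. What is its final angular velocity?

ω = ω₀ + αt = 4 + 1 × 3 = 7 rad/s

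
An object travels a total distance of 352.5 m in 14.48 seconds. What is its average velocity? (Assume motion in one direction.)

v_avg = Δd / Δt = 352.5 / 14.48 = 24.34 m/s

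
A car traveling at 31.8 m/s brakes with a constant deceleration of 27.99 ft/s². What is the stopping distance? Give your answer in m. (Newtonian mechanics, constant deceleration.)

a = 27.99 ft/s² × 0.3048 = 8.53135 m/s²
d = v₀² / (2a) = 31.8² / (2 × 8.53135) = 1011.24 / 17.0627 = 59.27 m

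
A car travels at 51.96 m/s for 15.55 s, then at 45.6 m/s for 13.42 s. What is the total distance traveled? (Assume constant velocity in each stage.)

d₁ = v₁t₁ = 51.96 × 15.55 = 807.978 m
d₂ = v₂t₂ = 45.6 × 13.42 = 611.952 m
d_total = 807.978 + 611.952 = 1419.93 m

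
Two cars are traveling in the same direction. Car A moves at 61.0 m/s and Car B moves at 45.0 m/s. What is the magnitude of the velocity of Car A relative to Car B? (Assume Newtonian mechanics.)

v_rel = |v_A - v_B| = |61.0 - 45.0| = 16.0 m/s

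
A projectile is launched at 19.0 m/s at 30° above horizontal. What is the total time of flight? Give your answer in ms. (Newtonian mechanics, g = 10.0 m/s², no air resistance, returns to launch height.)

T = 2 × v₀ × sin(θ) / g = 2 × 19.0 × sin(30°) / 10.0 = 2 × 19.0 × 0.5 / 10.0 = 1.9 s
T = 1.9 s / 0.001 = 1900 ms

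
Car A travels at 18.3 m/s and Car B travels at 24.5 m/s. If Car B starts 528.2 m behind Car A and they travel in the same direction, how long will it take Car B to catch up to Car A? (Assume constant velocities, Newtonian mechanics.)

Relative speed: v_rel = 24.5 - 18.3 = 6.2 m/s
Time to catch: t = d₀/v_rel = 528.2/6.2 = 85.19 s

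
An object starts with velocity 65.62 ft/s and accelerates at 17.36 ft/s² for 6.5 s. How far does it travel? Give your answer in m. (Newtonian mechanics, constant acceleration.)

v₀ = 65.62 ft/s × 0.3048 = 20.001 m/s
a = 17.36 ft/s² × 0.3048 = 5.29133 m/s²
d = v₀ × t + ½ × a × t² = 20.001 × 6.5 + 0.5 × 5.29133 × 6.5² = 241.8 m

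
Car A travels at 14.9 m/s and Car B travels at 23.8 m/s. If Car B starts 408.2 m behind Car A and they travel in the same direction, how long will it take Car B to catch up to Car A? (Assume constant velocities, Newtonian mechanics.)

Relative speed: v_rel = 23.8 - 14.9 = 8.9 m/s
Time to catch: t = d₀/v_rel = 408.2/8.9 = 45.87 s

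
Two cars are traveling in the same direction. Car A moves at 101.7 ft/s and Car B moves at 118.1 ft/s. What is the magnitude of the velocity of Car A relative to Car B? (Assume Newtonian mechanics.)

v_rel = |v_A - v_B| = |101.7 - 118.1| = 16.4 ft/s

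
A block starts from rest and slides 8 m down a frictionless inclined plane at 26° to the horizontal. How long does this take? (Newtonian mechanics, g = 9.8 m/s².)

a = g sin(θ) = 9.8 × sin(26°) = 4.296 m/s²
t = √(2d/a) = √(2 × 8 / 4.296) = 1.93 s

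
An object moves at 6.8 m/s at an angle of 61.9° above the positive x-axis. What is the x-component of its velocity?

vₓ = v cos(θ) = 6.8 × cos(61.9°) = 3.2 m/s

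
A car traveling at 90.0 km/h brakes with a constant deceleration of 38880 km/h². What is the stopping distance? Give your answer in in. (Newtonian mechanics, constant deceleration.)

v₀ = 90.0 km/h × 0.2777777777777778 = 25.0 m/s
a = 38880 km/h² × 7.716049382716049e-05 = 3.0 m/s²
d = v₀² / (2a) = 25.0² / (2 × 3.0) = 625.0 / 6.0 = 104.167 m
d = 104.167 m / 0.0254 = 4101 in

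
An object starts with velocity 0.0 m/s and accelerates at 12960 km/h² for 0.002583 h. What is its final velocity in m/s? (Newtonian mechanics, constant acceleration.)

a = 12960 km/h² × 7.716049382716049e-05 = 1.0 m/s²
t = 0.002583 h × 3600.0 = 9.2988 s
v = v₀ + a × t = 0.0 + 1.0 × 9.2988 = 9.299 m/s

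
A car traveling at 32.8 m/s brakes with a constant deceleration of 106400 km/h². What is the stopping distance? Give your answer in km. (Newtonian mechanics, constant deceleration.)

a = 106400 km/h² × 7.716049382716049e-05 = 8.20988 m/s²
d = v₀² / (2a) = 32.8² / (2 × 8.20988) = 1075.84 / 16.4198 = 65.5209 m
d = 65.5209 m / 1000.0 = 0.06552 km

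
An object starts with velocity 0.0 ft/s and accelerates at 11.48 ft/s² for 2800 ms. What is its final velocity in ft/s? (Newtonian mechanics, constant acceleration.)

v₀ = 0.0 ft/s × 0.3048 = 0.0 m/s
a = 11.48 ft/s² × 0.3048 = 3.4991 m/s²
t = 2800 ms × 0.001 = 2.8 s
v = v₀ + a × t = 0.0 + 3.4991 × 2.8 = 9.79748 m/s
v = 9.79748 m/s / 0.3048 = 32.14 ft/s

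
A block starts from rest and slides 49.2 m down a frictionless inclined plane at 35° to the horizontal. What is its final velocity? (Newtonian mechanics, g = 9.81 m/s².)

a = g sin(θ) = 9.81 × sin(35°) = 5.6268 m/s²
v = √(2ad) = √(2 × 5.6268 × 49.2) = 23.53 m/s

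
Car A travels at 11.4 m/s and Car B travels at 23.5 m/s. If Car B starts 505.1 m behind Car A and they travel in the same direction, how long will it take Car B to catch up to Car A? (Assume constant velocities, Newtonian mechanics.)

Relative speed: v_rel = 23.5 - 11.4 = 12.1 m/s
Time to catch: t = d₀/v_rel = 505.1/12.1 = 41.74 s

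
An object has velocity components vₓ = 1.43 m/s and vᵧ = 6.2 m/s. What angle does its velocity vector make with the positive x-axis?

θ = arctan(vᵧ/vₓ) = arctan(6.2/1.43) = 77.01°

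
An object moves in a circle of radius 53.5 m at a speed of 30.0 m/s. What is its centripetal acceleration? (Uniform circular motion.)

a_c = v²/r = 30.0²/53.5 = 900.0/53.5 = 16.82 m/s²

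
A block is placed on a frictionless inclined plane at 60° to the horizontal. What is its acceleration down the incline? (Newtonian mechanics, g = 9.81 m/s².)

a = g sin(θ) = 9.81 × sin(60°) = 9.81 × 0.866 = 8.5 m/s²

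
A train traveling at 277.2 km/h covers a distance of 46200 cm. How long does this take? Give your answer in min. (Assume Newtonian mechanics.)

d = 46200 cm × 0.01 = 462.0 m
v = 277.2 km/h × 0.2777777777777778 = 77.0 m/s
t = d / v = 462.0 / 77.0 = 6.0 s
t = 6.0 s / 60.0 = 0.1 min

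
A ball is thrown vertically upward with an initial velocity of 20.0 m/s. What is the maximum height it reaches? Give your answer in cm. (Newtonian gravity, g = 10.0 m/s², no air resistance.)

h_max = v₀² / (2g) = 20.0² / (2 × 10.0) = 400.0 / 20.0 = 20.0 m
h_max = 20.0 m / 0.01 = 2000 cm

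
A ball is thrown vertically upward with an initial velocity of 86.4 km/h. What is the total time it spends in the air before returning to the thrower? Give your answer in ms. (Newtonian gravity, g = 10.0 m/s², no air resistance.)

v₀ = 86.4 km/h × 0.2777777777777778 = 24.0 m/s
t_total = 2 × v₀ / g = 2 × 24.0 / 10.0 = 4.8 s
t_total = 4.8 s / 0.001 = 4800 ms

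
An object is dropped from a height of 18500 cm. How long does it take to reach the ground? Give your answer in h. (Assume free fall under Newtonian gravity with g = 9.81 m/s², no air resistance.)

h = 18500 cm × 0.01 = 185.0 m
t = √(2h/g) = √(2 × 185.0 / 9.81) = 6.14139 s
t = 6.14139 s / 3600.0 = 0.001706 h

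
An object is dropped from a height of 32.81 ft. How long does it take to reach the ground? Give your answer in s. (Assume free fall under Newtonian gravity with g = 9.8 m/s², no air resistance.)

h = 32.81 ft × 0.3048 = 10.0005 m
t = √(2h/g) = √(2 × 10.0005 / 9.8) = 1.429 s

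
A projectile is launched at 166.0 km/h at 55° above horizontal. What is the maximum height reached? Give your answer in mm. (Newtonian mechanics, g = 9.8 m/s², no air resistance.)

v₀ = 166.0 km/h × 0.2777777777777778 = 46.1111 m/s
H = v₀² × sin²(θ) / (2g) = 46.1111² × sin(55°)² / (2 × 9.8) = 2126.23 × 0.67101 / 19.6 = 72.7919 m
H = 72.7919 m / 0.001 = 72790 mm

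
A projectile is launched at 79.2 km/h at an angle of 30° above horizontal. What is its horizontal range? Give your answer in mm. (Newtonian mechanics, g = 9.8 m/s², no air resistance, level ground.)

v₀ = 79.2 km/h × 0.2777777777777778 = 22.0 m/s
R = v₀² × sin(2θ) / g = 22.0² × sin(2 × 30°) / 9.8 = 484.0 × 0.866025 / 9.8 = 42.771 m
R = 42.771 m / 0.001 = 42770 mm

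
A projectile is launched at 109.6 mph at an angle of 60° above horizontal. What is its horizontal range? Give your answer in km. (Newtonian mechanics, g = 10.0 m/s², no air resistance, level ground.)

v₀ = 109.6 mph × 0.44704 = 48.9956 m/s
R = v₀² × sin(2θ) / g = 48.9956² × sin(2 × 60°) / 10.0 = 2400.57 × 0.866025 / 10.0 = 207.895 m
R = 207.895 m / 1000.0 = 0.2079 km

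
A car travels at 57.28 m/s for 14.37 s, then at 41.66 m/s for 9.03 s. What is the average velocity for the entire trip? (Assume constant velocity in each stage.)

d₁ = v₁t₁ = 57.28 × 14.37 = 823.1136 m
d₂ = v₂t₂ = 41.66 × 9.03 = 376.1898 m
d_total = 1199.3034 m, t_total = 23.4 s
v_avg = d_total/t_total = 1199.3034/23.4 = 51.25 m/s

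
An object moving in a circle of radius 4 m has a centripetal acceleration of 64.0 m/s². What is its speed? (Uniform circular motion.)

v = √(a_c × r) = √(64.0 × 4) = 16.0 m/s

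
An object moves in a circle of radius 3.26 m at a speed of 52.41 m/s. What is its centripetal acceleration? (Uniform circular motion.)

a_c = v²/r = 52.41²/3.26 = 2746.8081/3.26 = 842.58 m/s²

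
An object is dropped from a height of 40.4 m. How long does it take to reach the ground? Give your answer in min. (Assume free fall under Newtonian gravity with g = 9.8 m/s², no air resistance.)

t = √(2h/g) = √(2 × 40.4 / 9.8) = 2.87139 s
t = 2.87139 s / 60.0 = 0.04786 min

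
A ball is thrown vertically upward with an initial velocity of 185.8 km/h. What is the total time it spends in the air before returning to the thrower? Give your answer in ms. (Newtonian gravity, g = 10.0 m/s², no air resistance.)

v₀ = 185.8 km/h × 0.2777777777777778 = 51.6111 m/s
t_total = 2 × v₀ / g = 2 × 51.6111 / 10.0 = 10.3222 s
t_total = 10.3222 s / 0.001 = 10320 ms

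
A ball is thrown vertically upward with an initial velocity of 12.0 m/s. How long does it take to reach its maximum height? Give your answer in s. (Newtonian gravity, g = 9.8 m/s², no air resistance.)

t_up = v₀ / g = 12.0 / 9.8 = 1.224 s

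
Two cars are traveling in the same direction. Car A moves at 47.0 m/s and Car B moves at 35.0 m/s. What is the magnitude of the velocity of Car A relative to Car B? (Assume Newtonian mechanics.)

v_rel = |v_A - v_B| = |47.0 - 35.0| = 12.0 m/s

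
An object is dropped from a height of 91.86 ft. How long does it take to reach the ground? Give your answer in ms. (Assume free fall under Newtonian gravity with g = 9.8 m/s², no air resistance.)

h = 91.86 ft × 0.3048 = 27.9989 m
t = √(2h/g) = √(2 × 27.9989 / 9.8) = 2.39041 s
t = 2.39041 s / 0.001 = 2390 ms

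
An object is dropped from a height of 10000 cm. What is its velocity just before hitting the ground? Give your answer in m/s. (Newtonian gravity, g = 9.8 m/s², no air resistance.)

h = 10000 cm × 0.01 = 100.0 m
v = √(2gh) = √(2 × 9.8 × 100.0) = 44.27 m/s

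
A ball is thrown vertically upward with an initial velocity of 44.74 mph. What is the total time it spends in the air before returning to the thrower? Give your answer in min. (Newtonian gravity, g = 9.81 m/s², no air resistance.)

v₀ = 44.74 mph × 0.44704 = 20.0006 m/s
t_total = 2 × v₀ / g = 2 × 20.0006 / 9.81 = 4.07759 s
t_total = 4.07759 s / 60.0 = 0.06796 min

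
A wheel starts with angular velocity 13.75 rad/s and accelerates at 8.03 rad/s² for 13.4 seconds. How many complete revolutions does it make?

θ = ω₀t + ½αt² = 13.75×13.4 + ½×8.03×13.4² = 905.1834 rad
Total revolutions = θ/(2π) = 905.1834/(2π) = 144.06
Complete revolutions = ⌊144.06⌋ = 144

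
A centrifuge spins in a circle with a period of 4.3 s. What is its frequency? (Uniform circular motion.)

f = 1/T = 1/4.3 = 0.2326 Hz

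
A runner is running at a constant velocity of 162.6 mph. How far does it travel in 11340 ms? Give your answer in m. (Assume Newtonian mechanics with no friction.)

v = 162.6 mph × 0.44704 = 72.6887 m/s
t = 11340 ms × 0.001 = 11.34 s
d = v × t = 72.6887 × 11.34 = 824.3 m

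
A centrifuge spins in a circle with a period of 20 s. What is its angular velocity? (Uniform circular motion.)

ω = 2π/T = 2π/20 = 0.3142 rad/s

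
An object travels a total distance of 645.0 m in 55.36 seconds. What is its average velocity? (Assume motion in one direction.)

v_avg = Δd / Δt = 645.0 / 55.36 = 11.65 m/s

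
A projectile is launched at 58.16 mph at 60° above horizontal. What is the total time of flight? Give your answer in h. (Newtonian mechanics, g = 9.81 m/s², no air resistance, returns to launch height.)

v₀ = 58.16 mph × 0.44704 = 25.9998 m/s
T = 2 × v₀ × sin(θ) / g = 2 × 25.9998 × sin(60°) / 9.81 = 2 × 25.9998 × 0.866025 / 9.81 = 4.59052 s
T = 4.59052 s / 3600.0 = 0.001275 h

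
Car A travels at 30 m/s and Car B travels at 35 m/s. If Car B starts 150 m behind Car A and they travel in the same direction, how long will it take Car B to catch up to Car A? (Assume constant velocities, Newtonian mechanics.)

Relative speed: v_rel = 35 - 30 = 5 m/s
Time to catch: t = d₀/v_rel = 150/5 = 30.0 s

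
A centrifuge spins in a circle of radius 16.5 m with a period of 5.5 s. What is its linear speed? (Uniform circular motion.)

v = 2πr/T = 2π×16.5/5.5 = 18.85 m/s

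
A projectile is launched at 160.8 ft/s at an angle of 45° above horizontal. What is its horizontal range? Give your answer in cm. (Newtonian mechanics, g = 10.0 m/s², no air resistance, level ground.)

v₀ = 160.8 ft/s × 0.3048 = 49.0118 m/s
R = v₀² × sin(2θ) / g = 49.0118² × sin(2 × 45°) / 10.0 = 2402.16 × 1.0 / 10.0 = 240.216 m
R = 240.216 m / 0.01 = 24020 cm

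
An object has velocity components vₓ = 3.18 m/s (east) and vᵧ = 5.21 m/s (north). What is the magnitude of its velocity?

|v| = √(vₓ² + vᵧ²) = √(3.18² + 5.21²) = √(37.2565) = 6.1 m/s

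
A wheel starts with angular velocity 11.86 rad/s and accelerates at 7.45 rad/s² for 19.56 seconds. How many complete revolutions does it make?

θ = ω₀t + ½αt² = 11.86×19.56 + ½×7.45×19.56² = 1657.14276 rad
Total revolutions = θ/(2π) = 1657.14276/(2π) = 263.74
Complete revolutions = ⌊263.74⌋ = 263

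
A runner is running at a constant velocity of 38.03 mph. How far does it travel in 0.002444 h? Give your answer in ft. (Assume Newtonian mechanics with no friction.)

v = 38.03 mph × 0.44704 = 17.0009 m/s
t = 0.002444 h × 3600.0 = 8.7984 s
d = v × t = 17.0009 × 8.7984 = 149.581 m
d = 149.581 m / 0.3048 = 490.8 ft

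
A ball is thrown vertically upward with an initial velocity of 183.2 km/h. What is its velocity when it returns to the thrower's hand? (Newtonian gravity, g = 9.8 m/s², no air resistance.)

By conservation of energy (no air resistance), the ball returns to the throw height with the same speed as launch, but directed downward.
|v_ground| = v₀ = 183.2 km/h
v_ground = 183.2 km/h (downward)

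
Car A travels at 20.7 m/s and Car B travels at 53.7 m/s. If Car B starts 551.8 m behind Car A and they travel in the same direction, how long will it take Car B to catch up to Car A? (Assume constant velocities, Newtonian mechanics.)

Relative speed: v_rel = 53.7 - 20.7 = 33.0 m/s
Time to catch: t = d₀/v_rel = 551.8/33.0 = 16.72 s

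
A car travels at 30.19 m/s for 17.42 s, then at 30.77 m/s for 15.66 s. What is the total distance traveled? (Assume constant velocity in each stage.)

d₁ = v₁t₁ = 30.19 × 17.42 = 525.9098 m
d₂ = v₂t₂ = 30.77 × 15.66 = 481.8582 m
d_total = 525.9098 + 481.8582 = 1007.77 m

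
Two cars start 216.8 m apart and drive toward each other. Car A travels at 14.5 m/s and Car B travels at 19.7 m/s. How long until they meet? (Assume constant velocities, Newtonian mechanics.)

Combined speed: v_combined = 14.5 + 19.7 = 34.2 m/s
Time to meet: t = d/v_combined = 216.8/34.2 = 6.34 s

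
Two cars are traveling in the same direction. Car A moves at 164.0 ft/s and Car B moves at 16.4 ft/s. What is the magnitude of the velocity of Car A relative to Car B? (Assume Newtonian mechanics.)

v_rel = |v_A - v_B| = |164.0 - 16.4| = 147.6 ft/s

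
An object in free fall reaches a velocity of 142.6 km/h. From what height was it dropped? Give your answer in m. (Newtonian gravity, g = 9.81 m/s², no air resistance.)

v = 142.6 km/h × 0.2777777777777778 = 39.6111 m/s
h = v² / (2g) = 39.6111² / (2 × 9.81) = 79.97 m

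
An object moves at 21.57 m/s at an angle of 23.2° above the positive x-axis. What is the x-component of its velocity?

vₓ = v cos(θ) = 21.57 × cos(23.2°) = 19.83 m/s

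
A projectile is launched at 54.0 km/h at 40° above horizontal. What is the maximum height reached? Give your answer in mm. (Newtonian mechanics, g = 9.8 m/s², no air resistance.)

v₀ = 54.0 km/h × 0.2777777777777778 = 15.0 m/s
H = v₀² × sin²(θ) / (2g) = 15.0² × sin(40°)² / (2 × 9.8) = 225.0 × 0.413176 / 19.6 = 4.74309 m
H = 4.74309 m / 0.001 = 4743 mm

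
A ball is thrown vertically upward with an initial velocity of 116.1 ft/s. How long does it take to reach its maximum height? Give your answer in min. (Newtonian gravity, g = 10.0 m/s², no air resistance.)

v₀ = 116.1 ft/s × 0.3048 = 35.3873 m/s
t_up = v₀ / g = 35.3873 / 10.0 = 3.53873 s
t_up = 3.53873 s / 60.0 = 0.05898 min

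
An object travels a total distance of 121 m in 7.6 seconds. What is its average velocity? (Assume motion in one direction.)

v_avg = Δd / Δt = 121 / 7.6 = 15.92 m/s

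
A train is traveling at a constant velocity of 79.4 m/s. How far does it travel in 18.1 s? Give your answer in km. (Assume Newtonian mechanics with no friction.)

d = v × t = 79.4 × 18.1 = 1437.14 m
d = 1437.14 m / 1000.0 = 1.437 km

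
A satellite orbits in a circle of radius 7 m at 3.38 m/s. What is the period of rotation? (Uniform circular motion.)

T = 2πr/v = 2π×7/3.38 = 13.01 s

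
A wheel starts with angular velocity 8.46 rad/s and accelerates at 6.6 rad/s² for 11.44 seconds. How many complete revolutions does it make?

θ = ω₀t + ½αt² = 8.46×11.44 + ½×6.6×11.44² = 528.66528 rad
Total revolutions = θ/(2π) = 528.66528/(2π) = 84.14
Complete revolutions = ⌊84.14⌋ = 84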